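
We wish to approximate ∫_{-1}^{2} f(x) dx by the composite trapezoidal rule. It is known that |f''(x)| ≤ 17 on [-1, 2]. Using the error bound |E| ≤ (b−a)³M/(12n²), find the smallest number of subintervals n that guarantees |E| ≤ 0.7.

Need 459/(12n²) ≤ 0.7.
n² ≥ 459/(12·0.7) = 54.6429 ⇒ n ≥ 7.3921, so the smallest n is 8.

8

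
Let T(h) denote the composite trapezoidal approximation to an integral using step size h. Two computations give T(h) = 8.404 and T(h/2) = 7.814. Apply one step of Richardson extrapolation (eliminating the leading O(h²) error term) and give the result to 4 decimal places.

7.6173

R = (4·T(h/2) − T(h)) / 3 = (4·7.814 − 8.404)/3 = (22.852)/3 = 7.6173.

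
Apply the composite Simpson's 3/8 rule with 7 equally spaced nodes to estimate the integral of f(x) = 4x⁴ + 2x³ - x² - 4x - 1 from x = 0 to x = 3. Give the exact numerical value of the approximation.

205.125

h = (3 − 0)/6 = 0.5.
Nodes x₀,…,x₆ = 0, 0.5, 1, 1.5, 2, 2.5, 3.
f(x) = 4x⁴ + 2x³ - x² - 4x - 1: f₀=-1, f₁=-2.75, f₂=0, f₃=17.75, f₄=67, f₅=170.25, f₆=356.
(3h/8)·[f₀ + 3f₁ + 3f₂ + 2f₃ + 3f₄ + 3f₅ + f₆] = 0.1875·(1094) = 205.125.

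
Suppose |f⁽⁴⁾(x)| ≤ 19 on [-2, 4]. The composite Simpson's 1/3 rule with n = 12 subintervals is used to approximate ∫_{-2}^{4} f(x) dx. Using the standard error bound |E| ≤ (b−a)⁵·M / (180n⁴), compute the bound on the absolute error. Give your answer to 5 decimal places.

|E| ≤ (6)⁵·19 / (180·12⁴) = 147744/3732480 = 0.03958.

0.03958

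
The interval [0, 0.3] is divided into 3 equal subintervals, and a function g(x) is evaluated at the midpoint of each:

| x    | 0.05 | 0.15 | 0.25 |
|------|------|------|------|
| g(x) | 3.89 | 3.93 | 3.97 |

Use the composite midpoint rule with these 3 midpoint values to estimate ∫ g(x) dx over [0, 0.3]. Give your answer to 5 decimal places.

1.17900

h = 0.1, n = 3.
h·[y(m₁) + y(m₂) + y(m₃)] = 0.1·(11.79) = 1.17900.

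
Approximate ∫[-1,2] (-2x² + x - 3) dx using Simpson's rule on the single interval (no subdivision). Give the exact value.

S = (b−a)/6 · [f(-1) + 4f(0.5) + f(2)] = 0.5·[(-6) + 4·(-3) + (-9)] = -13.5.

-13.5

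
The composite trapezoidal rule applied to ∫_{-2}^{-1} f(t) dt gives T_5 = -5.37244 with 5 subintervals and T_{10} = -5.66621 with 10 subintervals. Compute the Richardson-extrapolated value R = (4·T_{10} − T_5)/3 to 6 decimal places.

R = (4·T_{10} − T_5) / 3 = (4·(-5.66621) − (-5.37244))/3 = (-17.29240)/3 = -5.764133.

-5.764133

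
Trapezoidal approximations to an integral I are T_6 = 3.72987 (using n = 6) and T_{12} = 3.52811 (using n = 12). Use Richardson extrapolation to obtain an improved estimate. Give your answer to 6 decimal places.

3.460857

R = (4·T_{12} − T_6) / 3 = (4·3.52811 − 3.72987)/3 = (10.38257)/3 = 3.460857.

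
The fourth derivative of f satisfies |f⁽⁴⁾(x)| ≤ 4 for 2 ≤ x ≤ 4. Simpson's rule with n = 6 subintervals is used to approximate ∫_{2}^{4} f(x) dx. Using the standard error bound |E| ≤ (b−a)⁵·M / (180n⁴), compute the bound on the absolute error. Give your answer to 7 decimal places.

|E| ≤ (2)⁵·4 / (180·6⁴) = 128/233280 = 0.0005487.

0.0005487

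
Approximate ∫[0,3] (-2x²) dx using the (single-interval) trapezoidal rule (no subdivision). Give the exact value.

-27

T = (b−a)/2 · [f(0) + f(3)] = 1.5·[0 + (-18)] = -27.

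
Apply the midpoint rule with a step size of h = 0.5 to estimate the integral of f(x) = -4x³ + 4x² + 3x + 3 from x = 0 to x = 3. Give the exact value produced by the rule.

-21.625

h = (3 − 0)/6 = 0.5.
Midpoints m₁,…,m₆ = 0.25, 0.75, 1.25, 1.75, 2.25, 2.75.
f(m₁)=3.9375, f(m₂)=5.8125, f(m₃)=5.1875, f(m₄)=-0.9375, f(m₅)=-15.5625, f(m₆)=-41.6875.
h·[f(m₁) + f(m₂) + f(m₃) + f(m₄) + f(m₅) + f(m₆)] = 0.5·(-43.25) = -21.625.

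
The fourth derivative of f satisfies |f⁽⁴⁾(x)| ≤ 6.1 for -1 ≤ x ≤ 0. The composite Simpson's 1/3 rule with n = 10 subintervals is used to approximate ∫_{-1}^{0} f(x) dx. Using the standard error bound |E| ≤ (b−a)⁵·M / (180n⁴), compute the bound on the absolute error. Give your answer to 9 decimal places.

0.000003389

|E| ≤ (1)⁵·6.1 / (180·10⁴) = 6.1/1800000 = 0.000003389.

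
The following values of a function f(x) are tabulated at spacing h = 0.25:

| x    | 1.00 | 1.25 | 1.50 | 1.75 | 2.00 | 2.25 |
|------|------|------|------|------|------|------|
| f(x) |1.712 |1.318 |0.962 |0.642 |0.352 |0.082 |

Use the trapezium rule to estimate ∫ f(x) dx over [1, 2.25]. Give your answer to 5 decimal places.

h = 0.25, n = 5.
(h/2)·[y₀ + 2y₁ + 2y₂ + 2y₃ + 2y₄ + y₅] = 0.125·(8.342) = 1.04275.

1.04275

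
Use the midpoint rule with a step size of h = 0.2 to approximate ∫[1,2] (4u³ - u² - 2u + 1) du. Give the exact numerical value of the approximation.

10.61

h = (2 − 1)/5 = 0.2.
Midpoints m₁,…,m₅ = 1.1, 1.3, 1.5, 1.7, 1.9.
f(m₁)=2.914, f(m₂)=5.498, f(m₃)=9.25, f(m₄)=14.362, f(m₅)=21.026.
h·[f(m₁) + f(m₂) + f(m₃) + f(m₄) + f(m₅)] = 0.2·(53.05) = 10.61.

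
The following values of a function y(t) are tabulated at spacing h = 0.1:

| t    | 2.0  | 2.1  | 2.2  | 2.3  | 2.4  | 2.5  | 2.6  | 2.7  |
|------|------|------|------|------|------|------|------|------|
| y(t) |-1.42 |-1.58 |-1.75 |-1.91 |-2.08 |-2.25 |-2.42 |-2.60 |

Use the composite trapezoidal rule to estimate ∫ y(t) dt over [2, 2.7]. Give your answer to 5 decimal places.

h = 0.1, n = 7.
(h/2)·[y₀ + 2y₁ + 2y₂ + 2y₃ + 2y₄ + 2y₅ + 2y₆ + y₇] = 0.05·(-28.00) = -1.40000.

-1.40000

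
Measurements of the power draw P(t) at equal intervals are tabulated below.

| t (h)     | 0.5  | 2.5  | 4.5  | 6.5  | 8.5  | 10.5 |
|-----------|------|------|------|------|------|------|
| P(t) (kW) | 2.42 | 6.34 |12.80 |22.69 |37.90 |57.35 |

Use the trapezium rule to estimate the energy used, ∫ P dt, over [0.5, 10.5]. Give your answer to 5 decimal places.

h = 2, n = 5.
(h/2)·[y₀ + 2y₁ + 2y₂ + 2y₃ + 2y₄ + y₅] = 1·(219.23) = 219.23000.

219.23000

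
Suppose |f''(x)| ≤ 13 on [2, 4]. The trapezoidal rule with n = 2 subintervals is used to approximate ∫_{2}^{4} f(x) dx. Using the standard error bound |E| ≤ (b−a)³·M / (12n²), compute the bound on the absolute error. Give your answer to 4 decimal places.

|E| ≤ (2)³·13 / (12·2²) = 104/48 = 2.1667.

2.1667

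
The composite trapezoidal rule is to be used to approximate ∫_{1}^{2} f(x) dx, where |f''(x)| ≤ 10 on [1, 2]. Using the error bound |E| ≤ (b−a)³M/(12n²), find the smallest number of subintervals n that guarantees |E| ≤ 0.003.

Need 10/(12n²) ≤ 0.003.
n² ≥ 10/(12·0.003) = 277.778 ⇒ n ≥ 16.6667, so the smallest n is 17.

17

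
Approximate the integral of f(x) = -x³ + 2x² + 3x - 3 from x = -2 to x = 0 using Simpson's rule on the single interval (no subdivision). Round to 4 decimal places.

-2.6667

S = (b−a)/6 · [f(-2) + 4f(-1) + f(0)] = 0.333333·[7 + 4·(-3) + (-3)] = -2.6667.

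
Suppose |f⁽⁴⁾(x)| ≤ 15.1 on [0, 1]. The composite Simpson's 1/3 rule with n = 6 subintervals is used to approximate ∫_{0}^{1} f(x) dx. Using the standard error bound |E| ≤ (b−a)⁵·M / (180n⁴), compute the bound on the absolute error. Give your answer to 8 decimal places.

|E| ≤ (1)⁵·15.1 / (180·6⁴) = 15.1/233280 = 0.00006473.

0.00006473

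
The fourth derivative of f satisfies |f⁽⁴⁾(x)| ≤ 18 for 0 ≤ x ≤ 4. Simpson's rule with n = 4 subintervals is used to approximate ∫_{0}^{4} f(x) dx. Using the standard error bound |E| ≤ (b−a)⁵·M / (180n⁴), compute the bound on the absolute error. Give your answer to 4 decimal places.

|E| ≤ (4)⁵·18 / (180·4⁴) = 18432/46080 = 0.4000.

0.4000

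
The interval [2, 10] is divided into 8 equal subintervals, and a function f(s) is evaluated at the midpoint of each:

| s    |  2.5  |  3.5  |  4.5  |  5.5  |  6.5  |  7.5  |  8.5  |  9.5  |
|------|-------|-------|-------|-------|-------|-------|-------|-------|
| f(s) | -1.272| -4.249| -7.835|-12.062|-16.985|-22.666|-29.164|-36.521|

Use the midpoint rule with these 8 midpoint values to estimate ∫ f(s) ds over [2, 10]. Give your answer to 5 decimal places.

h = 1, n = 8.
h·[y(m₁) + y(m₂) + y(m₃) + y(m₄) + y(m₅) + y(m₆) + y(m₇) + y(m₈)] = 1·(-130.754) = -130.75400.

-130.75400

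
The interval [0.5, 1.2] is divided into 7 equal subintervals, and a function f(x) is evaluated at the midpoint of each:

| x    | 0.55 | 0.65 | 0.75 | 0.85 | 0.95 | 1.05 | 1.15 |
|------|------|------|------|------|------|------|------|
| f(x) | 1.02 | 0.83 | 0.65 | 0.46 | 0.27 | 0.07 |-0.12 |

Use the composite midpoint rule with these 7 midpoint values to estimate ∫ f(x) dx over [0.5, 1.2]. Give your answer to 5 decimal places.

0.31800

h = 0.1, n = 7.
h·[y(m₁) + y(m₂) + y(m₃) + y(m₄) + y(m₅) + y(m₆) + y(m₇)] = 0.1·(3.18) = 0.31800.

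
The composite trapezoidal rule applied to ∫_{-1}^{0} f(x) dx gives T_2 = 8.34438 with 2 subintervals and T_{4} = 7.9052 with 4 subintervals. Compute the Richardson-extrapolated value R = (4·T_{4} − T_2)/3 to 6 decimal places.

R = (4·T_{4} − T_2) / 3 = (4·7.9052 − 8.34438)/3 = (23.27642)/3 = 7.758807.

7.758807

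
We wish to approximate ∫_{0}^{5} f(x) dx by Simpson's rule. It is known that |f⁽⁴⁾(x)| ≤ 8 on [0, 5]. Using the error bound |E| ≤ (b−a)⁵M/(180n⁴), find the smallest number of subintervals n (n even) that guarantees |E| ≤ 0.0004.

Need 25000/(180n⁴) ≤ 0.0004.
n⁴ ≥ 25000/(180·0.0004) = 347222 ⇒ n ≥ 24.2746, so the smallest even n is 26. (n must be even for Simpson's rule.)

26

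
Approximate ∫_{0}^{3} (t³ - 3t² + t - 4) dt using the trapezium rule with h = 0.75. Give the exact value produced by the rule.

h = (3 − 0)/4 = 0.75.
Nodes t₀,…,t₄ = 0, 0.75, 1.5, 2.25, 3.
f(t) = t³ - 3t² + t - 4: f₀=-4, f₁=-4.515625, f₂=-5.875, f₃=-5.546875, f₄=-1.
(h/2)·[f₀ + 2f₁ + 2f₂ + 2f₃ + f₄] = 0.375·(-36.875) = -13.828125.

-13.828125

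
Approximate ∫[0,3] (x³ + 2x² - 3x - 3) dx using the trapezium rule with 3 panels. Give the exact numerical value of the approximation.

h = (3 − 0)/3 = 1.
Nodes x₀,…,x₃ = 0, 1, 2, 3.
f(x) = x³ + 2x² - 3x - 3: f₀=-3, f₁=-3, f₂=7, f₃=33.
(h/2)·[f₀ + 2f₁ + 2f₂ + f₃] = 0.5·(38) = 19.

19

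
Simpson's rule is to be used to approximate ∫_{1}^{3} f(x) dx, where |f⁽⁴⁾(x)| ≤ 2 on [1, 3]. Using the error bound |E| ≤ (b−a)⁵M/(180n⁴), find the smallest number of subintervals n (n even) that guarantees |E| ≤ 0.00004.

10

Need 64/(180n⁴) ≤ 0.00004.
n⁴ ≥ 64/(180·0.00004) = 8888.89 ⇒ n ≥ 9.7098, so the smallest even n is 10. (n must be even for Simpson's rule.)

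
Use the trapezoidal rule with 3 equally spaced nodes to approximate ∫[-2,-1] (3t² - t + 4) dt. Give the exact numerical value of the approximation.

h = (-1 − (-2))/2 = 0.5.
Nodes t₀,…,t₂ = -2, -1.5, -1.
f(t) = 3t² - t + 4: f₀=18, f₁=12.25, f₂=8.
(h/2)·[f₀ + 2f₁ + f₂] = 0.25·(50.5) = 12.625.

12.625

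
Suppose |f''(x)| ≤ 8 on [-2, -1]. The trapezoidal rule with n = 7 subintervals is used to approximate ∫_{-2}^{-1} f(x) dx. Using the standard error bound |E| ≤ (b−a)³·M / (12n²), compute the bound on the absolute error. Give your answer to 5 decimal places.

0.01361

|E| ≤ (1)³·8 / (12·7²) = 8/588 = 0.01361.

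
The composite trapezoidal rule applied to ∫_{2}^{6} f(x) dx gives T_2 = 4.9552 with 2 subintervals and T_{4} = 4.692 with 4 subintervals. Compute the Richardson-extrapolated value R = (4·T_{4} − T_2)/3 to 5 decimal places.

4.60427

R = (4·T_{4} − T_2) / 3 = (4·4.692 − 4.9552)/3 = (13.8128)/3 = 4.60427.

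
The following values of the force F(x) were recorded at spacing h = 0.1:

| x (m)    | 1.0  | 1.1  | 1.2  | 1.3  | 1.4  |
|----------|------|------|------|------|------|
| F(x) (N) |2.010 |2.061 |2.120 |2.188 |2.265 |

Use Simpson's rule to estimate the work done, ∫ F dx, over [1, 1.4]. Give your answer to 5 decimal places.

h = 0.1, n = 4.
(h/3)·[y₀ + 4y₁ + 2y₂ + 4y₃ + y₄] = 0.033333·(25.511) = 0.85037.

0.85037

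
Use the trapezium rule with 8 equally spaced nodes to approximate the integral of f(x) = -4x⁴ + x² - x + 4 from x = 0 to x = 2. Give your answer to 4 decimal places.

-17.7751

h = (2 − 0)/7 = 0.285714.
Nodes x₀,…,x₇ = 0, 0.285714, 0.571429, 0.857143, 1.142857, 1.428571, 1.714286, 2.
f(x) = -4x⁴ + x² - x + 4: f₀=4, f₁=3.769263, f₂=3.328613, f₃=1.718451, f₄=-2.660558, f₅=-12.047480, f₆=-29.321116, f₇=-58.
(h/2)·[f₀ + 2f₁ + 2f₂ + 2f₃ + 2f₄ + 2f₅ + 2f₆ + f₇] = 0.142857·(-124.425656) = -17.7751.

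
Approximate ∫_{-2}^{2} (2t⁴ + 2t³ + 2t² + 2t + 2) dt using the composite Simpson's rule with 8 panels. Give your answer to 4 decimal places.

44.3333

h = (2 − (-2))/8 = 0.5.
Nodes t₀,…,t₈ = -2, -1.5, -1, -0.5, 0, 0.5, 1, 1.5, 2.
f(t) = 2t⁴ + 2t³ + 2t² + 2t + 2: f₀=22, f₁=6.875, f₂=2, f₃=1.375, f₄=2, f₅=3.875, f₆=10, f₇=26.375, f₈=62.
(h/3)·[f₀ + 4f₁ + 2f₂ + 4f₃ + 2f₄ + 4f₅ + 2f₆ + 4f₇ + f₈] = 0.166667·(266) = 44.3333.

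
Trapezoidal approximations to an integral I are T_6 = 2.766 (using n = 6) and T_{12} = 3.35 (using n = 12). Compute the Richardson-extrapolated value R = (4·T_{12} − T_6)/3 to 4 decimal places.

3.5447

R = (4·T_{12} − T_6) / 3 = (4·3.35 − 2.766)/3 = (10.634)/3 = 3.5447.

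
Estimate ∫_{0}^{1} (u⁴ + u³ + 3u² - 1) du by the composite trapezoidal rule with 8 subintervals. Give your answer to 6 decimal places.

h = (1 − 0)/8 = 0.125.
Nodes u₀,…,u₈ = 0, 0.125, 0.25, 0.375, 0.5, 0.625, 0.75, 0.875, 1.
f(u) = u⁴ + u³ + 3u² - 1: f₀=-1, f₁=-0.950927734375, f₂=-0.79296875, f₃=-0.505615234375, f₄=-0.0625, f₅=0.568603515625, f₆=1.42578125, f₇=2.552978515625, f₈=4.
(h/2)·[f₀ + 2f₁ + 2f₂ + 2f₃ + 2f₄ + 2f₅ + 2f₆ + 2f₇ + f₈] = 0.0625·(7.470703125) = 0.466919.

0.466919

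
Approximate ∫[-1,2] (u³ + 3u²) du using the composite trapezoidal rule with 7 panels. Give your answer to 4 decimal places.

13.1633

h = (2 − (-1))/7 = 0.428571.
Nodes u₀,…,u₇ = -1, -0.571429, -0.142857, 0.285714, 0.714286, 1.142857, 1.571429, 2.
f(u) = u³ + 3u²: f₀=2, f₁=0.793003, f₂=0.058309, f₃=0.268222, f₄=1.895044, f₅=5.411079, f₆=11.288630, f₇=20.
(h/2)·[f₀ + 2f₁ + 2f₂ + 2f₃ + 2f₄ + 2f₅ + 2f₆ + f₇] = 0.214286·(61.428571) = 13.1633.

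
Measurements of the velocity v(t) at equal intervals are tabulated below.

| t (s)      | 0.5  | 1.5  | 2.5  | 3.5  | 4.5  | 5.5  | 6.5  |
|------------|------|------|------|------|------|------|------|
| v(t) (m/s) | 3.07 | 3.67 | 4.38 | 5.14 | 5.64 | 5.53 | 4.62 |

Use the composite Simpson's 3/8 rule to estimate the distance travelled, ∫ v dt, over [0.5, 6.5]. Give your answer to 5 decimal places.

28.36125

h = 1, n = 6.
(3h/8)·[y₀ + 3y₁ + 3y₂ + 2y₃ + 3y₄ + 3y₅ + y₆] = 0.375·(75.63) = 28.36125.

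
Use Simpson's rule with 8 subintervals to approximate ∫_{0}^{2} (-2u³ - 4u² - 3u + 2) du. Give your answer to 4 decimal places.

h = (2 − 0)/8 = 0.25.
Nodes u₀,…,u₈ = 0, 0.25, 0.5, 0.75, 1, 1.25, 1.5, 1.75, 2.
f(u) = -2u³ - 4u² - 3u + 2: f₀=2, f₁=0.96875, f₂=-0.75, f₃=-3.34375, f₄=-7, f₅=-11.90625, f₆=-18.25, f₇=-26.21875, f₈=-36.
(h/3)·[f₀ + 4f₁ + 2f₂ + 4f₃ + 2f₄ + 4f₅ + 2f₆ + 4f₇ + f₈] = 0.083333·(-248) = -20.6667.

-20.6667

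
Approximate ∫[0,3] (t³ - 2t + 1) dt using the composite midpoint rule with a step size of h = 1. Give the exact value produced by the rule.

13.125

h = (3 − 0)/3 = 1.
Midpoints m₁,…,m₃ = 0.5, 1.5, 2.5.
f(m₁)=0.125, f(m₂)=1.375, f(m₃)=11.625.
h·[f(m₁) + f(m₂) + f(m₃)] = 1·(13.125) = 13.125.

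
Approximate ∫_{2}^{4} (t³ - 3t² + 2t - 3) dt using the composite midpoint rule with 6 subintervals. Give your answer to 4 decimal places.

h = (4 − 2)/6 = 0.333333.
Midpoints m₁,…,m₆ = 2.166667, 2.5, 2.833333, 3.166667, 3.5, 3.833333.
f(m₁)=-2.578704, f(m₂)=-1.125, f(m₃)=1.328704, f(m₄)=5.004630, f(m₅)=10.125, f(m₆)=16.912037.
h·[f(m₁) + f(m₂) + f(m₃) + f(m₄) + f(m₅) + f(m₆)] = 0.333333·(29.666667) = 9.8889.

9.8889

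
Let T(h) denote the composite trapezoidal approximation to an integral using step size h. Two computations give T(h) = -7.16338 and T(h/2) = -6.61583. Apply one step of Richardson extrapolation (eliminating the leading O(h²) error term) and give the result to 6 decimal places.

R = (4·T(h/2) − T(h)) / 3 = (4·(-6.61583) − (-7.16338))/3 = (-19.29994)/3 = -6.433313.

-6.433313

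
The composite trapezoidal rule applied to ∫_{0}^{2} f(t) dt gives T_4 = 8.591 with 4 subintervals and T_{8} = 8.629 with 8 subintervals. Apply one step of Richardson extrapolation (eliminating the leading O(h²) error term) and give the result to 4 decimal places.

R = (4·T_{8} − T_4) / 3 = (4·8.629 − 8.591)/3 = (25.925)/3 = 8.6417.

8.6417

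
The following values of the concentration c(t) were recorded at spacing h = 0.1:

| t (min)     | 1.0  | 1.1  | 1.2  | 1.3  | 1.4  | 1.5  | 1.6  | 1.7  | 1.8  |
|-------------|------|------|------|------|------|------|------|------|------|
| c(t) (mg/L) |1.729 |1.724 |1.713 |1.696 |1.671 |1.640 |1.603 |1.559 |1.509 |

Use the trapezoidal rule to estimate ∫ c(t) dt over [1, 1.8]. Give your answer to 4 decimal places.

h = 0.1, n = 8.
(h/2)·[y₀ + 2y₁ + 2y₂ + 2y₃ + 2y₄ + 2y₅ + 2y₆ + 2y₇ + y₈] = 0.05·(26.450) = 1.3225.

1.3225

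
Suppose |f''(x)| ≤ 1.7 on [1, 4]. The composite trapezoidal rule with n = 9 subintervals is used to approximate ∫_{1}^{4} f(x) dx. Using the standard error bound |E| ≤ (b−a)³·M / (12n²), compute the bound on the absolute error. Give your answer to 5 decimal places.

0.04722

|E| ≤ (3)³·1.7 / (12·9²) = 45.9/972 = 0.04722.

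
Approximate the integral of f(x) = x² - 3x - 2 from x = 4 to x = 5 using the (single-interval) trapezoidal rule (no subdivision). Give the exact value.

5

T = (b−a)/2 · [f(4) + f(5)] = 0.5·[2 + 8] = 5.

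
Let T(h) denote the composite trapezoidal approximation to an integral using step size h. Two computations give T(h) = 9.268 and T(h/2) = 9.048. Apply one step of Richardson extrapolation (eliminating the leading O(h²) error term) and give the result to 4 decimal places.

R = (4·T(h/2) − T(h)) / 3 = (4·9.048 − 9.268)/3 = (26.924)/3 = 8.9747.

8.9747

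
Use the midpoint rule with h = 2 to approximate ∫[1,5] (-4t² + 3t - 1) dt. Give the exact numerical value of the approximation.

h = (5 − 1)/2 = 2.
Midpoints m₁,…,m₂ = 2, 4.
f(m₁)=-11, f(m₂)=-53.
h·[f(m₁) + f(m₂)] = 2·(-64) = -128.

-128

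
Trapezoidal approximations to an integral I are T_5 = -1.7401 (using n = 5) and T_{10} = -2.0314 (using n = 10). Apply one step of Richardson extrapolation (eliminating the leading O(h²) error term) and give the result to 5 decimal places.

R = (4·T_{10} − T_5) / 3 = (4·(-2.0314) − (-1.7401))/3 = (-6.3855)/3 = -2.12850.

-2.12850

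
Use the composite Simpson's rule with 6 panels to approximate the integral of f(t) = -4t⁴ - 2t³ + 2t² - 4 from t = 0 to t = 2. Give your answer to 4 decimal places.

h = (2 − 0)/6 = 0.333333.
Nodes t₀,…,t₆ = 0, 0.333333, 0.666667, 1, 1.333333, 1.666667, 2.
f(t) = -4t⁴ - 2t³ + 2t² - 4: f₀=-4, f₁=-3.901235, f₂=-4.493827, f₃=-8, f₄=-17.827160, f₅=-38.567901, f₆=-76.
(h/3)·[f₀ + 4f₁ + 2f₂ + 4f₃ + 2f₄ + 4f₅ + f₆] = 0.111111·(-326.518519) = -36.2798.

-36.2798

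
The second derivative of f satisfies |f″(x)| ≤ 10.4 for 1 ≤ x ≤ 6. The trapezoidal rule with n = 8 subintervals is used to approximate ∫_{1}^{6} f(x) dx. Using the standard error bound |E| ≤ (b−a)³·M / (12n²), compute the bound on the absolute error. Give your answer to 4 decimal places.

1.6927

|E| ≤ (5)³·10.4 / (12·8²) = 1300/768 = 1.6927.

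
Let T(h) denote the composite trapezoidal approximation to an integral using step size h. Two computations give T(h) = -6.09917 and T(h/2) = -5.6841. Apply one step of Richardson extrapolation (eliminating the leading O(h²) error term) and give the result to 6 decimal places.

-5.545743

R = (4·T(h/2) − T(h)) / 3 = (4·(-5.6841) − (-6.09917))/3 = (-16.63723)/3 = -5.545743.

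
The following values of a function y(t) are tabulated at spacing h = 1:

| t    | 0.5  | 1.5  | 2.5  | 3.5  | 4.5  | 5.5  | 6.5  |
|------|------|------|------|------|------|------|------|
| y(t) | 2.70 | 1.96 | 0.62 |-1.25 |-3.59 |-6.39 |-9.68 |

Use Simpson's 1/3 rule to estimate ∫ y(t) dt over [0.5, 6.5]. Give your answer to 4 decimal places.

h = 1, n = 6.
(h/3)·[y₀ + 4y₁ + 2y₂ + 4y₃ + 2y₄ + 4y₅ + y₆] = 0.333333·(-35.64) = -11.8800.

-11.8800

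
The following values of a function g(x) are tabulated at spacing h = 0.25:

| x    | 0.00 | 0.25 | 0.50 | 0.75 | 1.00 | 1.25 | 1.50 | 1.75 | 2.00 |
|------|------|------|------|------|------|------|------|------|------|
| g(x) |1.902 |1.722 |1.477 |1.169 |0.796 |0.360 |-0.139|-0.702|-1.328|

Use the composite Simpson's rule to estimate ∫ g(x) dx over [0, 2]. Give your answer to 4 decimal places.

1.2532

h = 0.25, n = 8.
(h/3)·[y₀ + 4y₁ + 2y₂ + 4y₃ + 2y₄ + 4y₅ + 2y₆ + 4y₇ + y₈] = 0.083333·(15.038) = 1.2532.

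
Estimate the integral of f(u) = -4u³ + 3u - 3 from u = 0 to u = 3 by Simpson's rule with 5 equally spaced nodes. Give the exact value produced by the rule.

-76.5

h = (3 − 0)/4 = 0.75.
Nodes u₀,…,u₄ = 0, 0.75, 1.5, 2.25, 3.
f(u) = -4u³ + 3u - 3: f₀=-3, f₁=-2.4375, f₂=-12, f₃=-41.8125, f₄=-102.
(h/3)·[f₀ + 4f₁ + 2f₂ + 4f₃ + f₄] = 0.25·(-306) = -76.5.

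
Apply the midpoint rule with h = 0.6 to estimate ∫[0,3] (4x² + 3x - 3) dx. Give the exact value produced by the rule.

40.14

h = (3 − 0)/5 = 0.6.
Midpoints m₁,…,m₅ = 0.3, 0.9, 1.5, 2.1, 2.7.
f(m₁)=-1.74, f(m₂)=2.94, f(m₃)=10.5, f(m₄)=20.94, f(m₅)=34.26.
h·[f(m₁) + f(m₂) + f(m₃) + f(m₄) + f(m₅)] = 0.6·(66.9) = 40.14.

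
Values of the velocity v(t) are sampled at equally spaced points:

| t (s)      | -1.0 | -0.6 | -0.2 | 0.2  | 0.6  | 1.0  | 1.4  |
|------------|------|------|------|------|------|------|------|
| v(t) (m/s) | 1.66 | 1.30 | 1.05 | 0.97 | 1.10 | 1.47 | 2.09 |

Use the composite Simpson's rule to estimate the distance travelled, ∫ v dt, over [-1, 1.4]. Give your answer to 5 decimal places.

h = 0.4, n = 6.
(h/3)·[y₀ + 4y₁ + 2y₂ + 4y₃ + 2y₄ + 4y₅ + y₆] = 0.133333·(23.01) = 3.06800.

3.06800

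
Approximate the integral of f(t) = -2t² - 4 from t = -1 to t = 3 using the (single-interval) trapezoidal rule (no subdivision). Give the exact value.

T = (b−a)/2 · [f(-1) + f(3)] = 2·[(-6) + (-22)] = -56.

-56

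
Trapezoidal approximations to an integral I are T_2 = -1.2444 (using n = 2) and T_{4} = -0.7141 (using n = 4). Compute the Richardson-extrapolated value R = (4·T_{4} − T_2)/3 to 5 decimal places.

-0.53733

R = (4·T_{4} − T_2) / 3 = (4·(-0.7141) − (-1.2444))/3 = (-1.6120)/3 = -0.53733.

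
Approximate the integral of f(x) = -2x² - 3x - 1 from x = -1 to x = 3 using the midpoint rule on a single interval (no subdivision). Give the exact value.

-24

M = (b−a)·f(1) = 4·(-6) = -24.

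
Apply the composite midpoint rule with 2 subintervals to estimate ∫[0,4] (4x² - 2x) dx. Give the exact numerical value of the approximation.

h = (4 − 0)/2 = 2.
Midpoints m₁,…,m₂ = 1, 3.
f(m₁)=2, f(m₂)=30.
h·[f(m₁) + f(m₂)] = 2·(32) = 64.

64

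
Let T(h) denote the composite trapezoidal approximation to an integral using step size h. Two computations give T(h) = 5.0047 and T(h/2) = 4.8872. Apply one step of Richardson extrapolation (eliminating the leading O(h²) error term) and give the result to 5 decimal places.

R = (4·T(h/2) − T(h)) / 3 = (4·4.8872 − 5.0047)/3 = (14.5441)/3 = 4.84803.

4.84803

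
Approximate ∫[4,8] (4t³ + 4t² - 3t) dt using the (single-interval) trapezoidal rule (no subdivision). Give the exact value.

T = (b−a)/2 · [f(4) + f(8)] = 2·[308 + 2280] = 5176.

5176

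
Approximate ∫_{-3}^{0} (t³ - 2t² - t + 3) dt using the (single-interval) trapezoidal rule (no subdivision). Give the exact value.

T = (b−a)/2 · [f(-3) + f(0)] = 1.5·[(-39) + 3] = -54.

-54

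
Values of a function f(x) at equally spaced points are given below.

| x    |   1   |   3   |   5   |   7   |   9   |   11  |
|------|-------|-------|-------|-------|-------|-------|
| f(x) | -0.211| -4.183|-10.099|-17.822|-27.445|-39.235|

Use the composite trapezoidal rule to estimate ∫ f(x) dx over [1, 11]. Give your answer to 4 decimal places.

h = 2, n = 5.
(h/2)·[y₀ + 2y₁ + 2y₂ + 2y₃ + 2y₄ + y₅] = 1·(-158.544) = -158.5440.

-158.5440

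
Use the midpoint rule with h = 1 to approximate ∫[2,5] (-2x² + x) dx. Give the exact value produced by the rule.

-67

h = (5 − 2)/3 = 1.
Midpoints m₁,…,m₃ = 2.5, 3.5, 4.5.
f(m₁)=-10, f(m₂)=-21, f(m₃)=-36.
h·[f(m₁) + f(m₂) + f(m₃)] = 1·(-67) = -67.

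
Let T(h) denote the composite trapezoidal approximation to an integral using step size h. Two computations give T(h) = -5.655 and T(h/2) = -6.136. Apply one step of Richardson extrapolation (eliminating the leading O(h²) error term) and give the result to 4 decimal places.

-6.2963

R = (4·T(h/2) − T(h)) / 3 = (4·(-6.136) − (-5.655))/3 = (-18.889)/3 = -6.2963.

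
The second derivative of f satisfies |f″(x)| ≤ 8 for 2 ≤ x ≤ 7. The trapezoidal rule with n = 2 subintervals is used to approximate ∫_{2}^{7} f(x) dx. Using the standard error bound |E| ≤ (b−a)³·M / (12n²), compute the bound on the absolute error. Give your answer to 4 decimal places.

20.8333

|E| ≤ (5)³·8 / (12·2²) = 1000/48 = 20.8333.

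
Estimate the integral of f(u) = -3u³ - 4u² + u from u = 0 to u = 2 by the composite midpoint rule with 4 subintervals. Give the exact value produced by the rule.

h = (2 − 0)/4 = 0.5.
Midpoints m₁,…,m₄ = 0.25, 0.75, 1.25, 1.75.
f(m₁)=-0.046875, f(m₂)=-2.765625, f(m₃)=-10.859375, f(m₄)=-26.578125.
h·[f(m₁) + f(m₂) + f(m₃) + f(m₄)] = 0.5·(-40.25) = -20.125.

-20.125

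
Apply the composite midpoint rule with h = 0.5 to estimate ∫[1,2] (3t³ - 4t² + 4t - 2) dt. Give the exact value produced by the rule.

h = (2 − 1)/2 = 0.5.
Midpoints m₁,…,m₂ = 1.25, 1.75.
f(m₁)=2.609375, f(m₂)=8.828125.
h·[f(m₁) + f(m₂)] = 0.5·(11.4375) = 5.71875.

5.71875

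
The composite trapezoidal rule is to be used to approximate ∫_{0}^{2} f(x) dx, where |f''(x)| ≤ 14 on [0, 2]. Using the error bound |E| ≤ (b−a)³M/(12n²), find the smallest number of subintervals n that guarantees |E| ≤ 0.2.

7

Need 112/(12n²) ≤ 0.2.
n² ≥ 112/(12·0.2) = 46.6667 ⇒ n ≥ 6.8313, so the smallest n is 7.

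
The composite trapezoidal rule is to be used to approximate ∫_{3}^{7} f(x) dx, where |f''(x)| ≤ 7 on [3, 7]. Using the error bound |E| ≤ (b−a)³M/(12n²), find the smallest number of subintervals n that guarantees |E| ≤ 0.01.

Need 448/(12n²) ≤ 0.01.
n² ≥ 448/(12·0.01) = 3733.33 ⇒ n ≥ 61.1010, so the smallest n is 62.

62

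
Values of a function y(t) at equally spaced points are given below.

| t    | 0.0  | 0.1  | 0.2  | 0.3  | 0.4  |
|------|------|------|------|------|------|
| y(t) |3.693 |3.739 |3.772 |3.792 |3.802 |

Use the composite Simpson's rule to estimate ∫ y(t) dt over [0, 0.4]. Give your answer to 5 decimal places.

1.50543

h = 0.1, n = 4.
(h/3)·[y₀ + 4y₁ + 2y₂ + 4y₃ + y₄] = 0.033333·(45.163) = 1.50543.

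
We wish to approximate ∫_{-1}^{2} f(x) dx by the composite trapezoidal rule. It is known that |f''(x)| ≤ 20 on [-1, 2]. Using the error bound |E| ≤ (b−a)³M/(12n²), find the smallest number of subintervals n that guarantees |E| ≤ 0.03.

Need 540/(12n²) ≤ 0.03.
n² ≥ 540/(12·0.03) = 1500 ⇒ n ≥ 38.7298, so the smallest n is 39.

39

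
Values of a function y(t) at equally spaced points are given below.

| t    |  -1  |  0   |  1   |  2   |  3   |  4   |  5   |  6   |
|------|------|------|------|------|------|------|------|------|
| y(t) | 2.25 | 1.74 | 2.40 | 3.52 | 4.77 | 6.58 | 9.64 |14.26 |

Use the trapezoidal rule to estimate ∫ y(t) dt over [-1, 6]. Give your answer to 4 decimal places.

h = 1, n = 7.
(h/2)·[y₀ + 2y₁ + 2y₂ + 2y₃ + 2y₄ + 2y₅ + 2y₆ + y₇] = 0.5·(73.81) = 36.9050.

36.9050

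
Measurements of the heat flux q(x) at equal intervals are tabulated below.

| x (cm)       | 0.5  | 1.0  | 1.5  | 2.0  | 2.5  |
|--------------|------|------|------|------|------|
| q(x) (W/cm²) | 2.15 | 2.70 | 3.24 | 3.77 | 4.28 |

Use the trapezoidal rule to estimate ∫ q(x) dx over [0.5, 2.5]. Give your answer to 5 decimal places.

h = 0.5, n = 4.
(h/2)·[y₀ + 2y₁ + 2y₂ + 2y₃ + y₄] = 0.25·(25.85) = 6.46250.

6.46250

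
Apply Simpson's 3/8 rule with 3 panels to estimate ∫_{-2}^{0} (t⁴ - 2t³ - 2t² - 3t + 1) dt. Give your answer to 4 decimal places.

h = (0 − (-2))/3 = 0.666667.
Nodes t₀,…,t₃ = -2, -1.333333, -0.666667, 0.
f(t) = t⁴ - 2t³ - 2t² - 3t + 1: f₀=31, f₁=9.345679, f₂=2.901235, f₃=1.
(3h/8)·[f₀ + 3f₁ + 3f₂ + f₃] = 0.25·(68.740741) = 17.1852.

17.1852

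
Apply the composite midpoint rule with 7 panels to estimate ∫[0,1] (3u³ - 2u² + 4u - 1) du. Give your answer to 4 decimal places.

h = (1 − 0)/7 = 0.142857.
Midpoints m₁,…,m₇ = 0.071429, 0.214286, 0.357143, 0.5, 0.642857, 0.785714, 0.928571.
f(m₁)=-0.723397, f(m₂)=-0.205175, f(m₃)=0.310131, f(m₄)=0.875, f(m₅)=1.541910, f(m₆)=2.363338, f(m₇)=3.391764.
h·[f(m₁) + f(m₂) + f(m₃) + f(m₄) + f(m₅) + f(m₆) + f(m₇)] = 0.142857·(7.553571) = 1.0791.

1.0791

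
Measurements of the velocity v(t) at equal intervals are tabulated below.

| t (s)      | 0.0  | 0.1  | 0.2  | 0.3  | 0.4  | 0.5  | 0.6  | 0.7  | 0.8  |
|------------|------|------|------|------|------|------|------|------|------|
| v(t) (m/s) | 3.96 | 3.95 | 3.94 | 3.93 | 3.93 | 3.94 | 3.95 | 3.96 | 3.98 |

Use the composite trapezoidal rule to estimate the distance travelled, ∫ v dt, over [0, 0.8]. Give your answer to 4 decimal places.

h = 0.1, n = 8.
(h/2)·[y₀ + 2y₁ + 2y₂ + 2y₃ + 2y₄ + 2y₅ + 2y₆ + 2y₇ + y₈] = 0.05·(63.14) = 3.1570.

3.1570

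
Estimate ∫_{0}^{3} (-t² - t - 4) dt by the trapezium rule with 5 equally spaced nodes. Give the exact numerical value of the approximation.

-25.78125

h = (3 − 0)/4 = 0.75.
Nodes t₀,…,t₄ = 0, 0.75, 1.5, 2.25, 3.
f(t) = -t² - t - 4: f₀=-4, f₁=-5.3125, f₂=-7.75, f₃=-11.3125, f₄=-16.
(h/2)·[f₀ + 2f₁ + 2f₂ + 2f₃ + f₄] = 0.375·(-68.75) = -25.78125.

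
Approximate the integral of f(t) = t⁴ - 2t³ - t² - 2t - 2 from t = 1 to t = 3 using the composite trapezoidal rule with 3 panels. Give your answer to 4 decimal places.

h = (3 − 1)/3 = 0.666667.
Nodes t₀,…,t₃ = 1, 1.666667, 2.333333, 3.
f(t) = t⁴ - 2t³ - t² - 2t - 2: f₀=-6, f₁=-9.654321, f₂=-7.876543, f₃=10.
(h/2)·[f₀ + 2f₁ + 2f₂ + f₃] = 0.333333·(-31.061728) = -10.3539.

-10.3539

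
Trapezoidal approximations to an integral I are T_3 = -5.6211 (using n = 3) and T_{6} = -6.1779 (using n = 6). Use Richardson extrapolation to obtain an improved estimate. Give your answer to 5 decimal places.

-6.36350

R = (4·T_{6} − T_3) / 3 = (4·(-6.1779) − (-5.6211))/3 = (-19.0905)/3 = -6.36350.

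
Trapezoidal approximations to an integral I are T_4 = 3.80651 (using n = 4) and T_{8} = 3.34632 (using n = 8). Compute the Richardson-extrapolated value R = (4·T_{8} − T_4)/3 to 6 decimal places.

3.192923

R = (4·T_{8} − T_4) / 3 = (4·3.34632 − 3.80651)/3 = (9.57877)/3 = 3.192923.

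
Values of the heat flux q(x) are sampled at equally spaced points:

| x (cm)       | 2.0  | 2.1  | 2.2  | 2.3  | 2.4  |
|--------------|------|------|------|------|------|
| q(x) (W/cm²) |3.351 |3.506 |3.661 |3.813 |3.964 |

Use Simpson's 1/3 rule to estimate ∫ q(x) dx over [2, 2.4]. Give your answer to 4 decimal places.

1.4638

h = 0.1, n = 4.
(h/3)·[y₀ + 4y₁ + 2y₂ + 4y₃ + y₄] = 0.033333·(43.913) = 1.4638.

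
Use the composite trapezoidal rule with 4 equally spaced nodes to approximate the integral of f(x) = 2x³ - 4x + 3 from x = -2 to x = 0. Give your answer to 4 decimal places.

5.1111

h = (0 − (-2))/3 = 0.666667.
Nodes x₀,…,x₃ = -2, -1.333333, -0.666667, 0.
f(x) = 2x³ - 4x + 3: f₀=-5, f₁=3.592593, f₂=5.074074, f₃=3.
(h/2)·[f₀ + 2f₁ + 2f₂ + f₃] = 0.333333·(15.333333) = 5.1111.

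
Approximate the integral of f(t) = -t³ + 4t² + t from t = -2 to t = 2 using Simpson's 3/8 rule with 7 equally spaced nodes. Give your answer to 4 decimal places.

h = (2 − (-2))/6 = 0.666667.
Nodes t₀,…,t₆ = -2, -1.333333, -0.666667, 0, 0.666667, 1.333333, 2.
f(t) = -t³ + 4t² + t: f₀=22, f₁=8.148148, f₂=1.407407, f₃=0, f₄=2.148148, f₅=6.074074, f₆=10.
(3h/8)·[f₀ + 3f₁ + 3f₂ + 2f₃ + 3f₄ + 3f₅ + f₆] = 0.25·(85.333333) = 21.3333.

21.3333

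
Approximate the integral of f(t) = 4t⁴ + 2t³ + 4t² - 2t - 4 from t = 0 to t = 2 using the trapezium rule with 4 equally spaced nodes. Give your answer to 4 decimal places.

h = (2 − 0)/3 = 0.666667.
Nodes t₀,…,t₃ = 0, 0.666667, 1.333333, 2.
f(t) = 4t⁴ + 2t³ + 4t² - 2t - 4: f₀=-4, f₁=-2.172840, f₂=17.827160, f₃=88.
(h/2)·[f₀ + 2f₁ + 2f₂ + f₃] = 0.333333·(115.308642) = 38.4362.

38.4362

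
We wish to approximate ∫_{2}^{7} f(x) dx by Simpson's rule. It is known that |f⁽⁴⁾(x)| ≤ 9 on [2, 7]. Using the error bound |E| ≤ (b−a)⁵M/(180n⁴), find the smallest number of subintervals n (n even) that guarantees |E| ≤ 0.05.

Need 28125/(180n⁴) ≤ 0.05.
n⁴ ≥ 28125/(180·0.05) = 3125 ⇒ n ≥ 7.4767, so the smallest even n is 8. (n must be even for Simpson's rule.)

8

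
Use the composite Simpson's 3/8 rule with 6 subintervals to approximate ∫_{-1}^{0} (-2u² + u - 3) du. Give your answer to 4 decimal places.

h = (0 − (-1))/6 = 0.166667.
Nodes u₀,…,u₆ = -1, -0.833333, -0.666667, -0.5, -0.333333, -0.166667, 0.
f(u) = -2u² + u - 3: f₀=-6, f₁=-5.222222, f₂=-4.555556, f₃=-4, f₄=-3.555556, f₅=-3.222222, f₆=-3.
(3h/8)·[f₀ + 3f₁ + 3f₂ + 2f₃ + 3f₄ + 3f₅ + f₆] = 0.0625·(-66.666667) = -4.1667.

-4.1667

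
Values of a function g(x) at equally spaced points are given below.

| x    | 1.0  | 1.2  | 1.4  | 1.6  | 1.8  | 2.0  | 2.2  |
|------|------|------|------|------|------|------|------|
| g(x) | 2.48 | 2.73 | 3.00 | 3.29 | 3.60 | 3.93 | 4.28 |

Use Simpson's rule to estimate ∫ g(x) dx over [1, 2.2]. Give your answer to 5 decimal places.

h = 0.2, n = 6.
(h/3)·[y₀ + 4y₁ + 2y₂ + 4y₃ + 2y₄ + 4y₅ + y₆] = 0.066667·(59.76) = 3.98400.

3.98400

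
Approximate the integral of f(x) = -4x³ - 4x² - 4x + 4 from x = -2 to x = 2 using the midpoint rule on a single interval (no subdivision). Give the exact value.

16

M = (b−a)·f(0) = 4·(4) = 16.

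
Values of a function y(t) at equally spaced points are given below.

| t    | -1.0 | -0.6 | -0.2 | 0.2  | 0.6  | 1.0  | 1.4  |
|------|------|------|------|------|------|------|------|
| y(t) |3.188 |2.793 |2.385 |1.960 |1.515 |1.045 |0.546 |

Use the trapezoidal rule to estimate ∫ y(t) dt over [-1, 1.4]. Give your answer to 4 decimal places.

h = 0.4, n = 6.
(h/2)·[y₀ + 2y₁ + 2y₂ + 2y₃ + 2y₄ + 2y₅ + y₆] = 0.2·(23.130) = 4.6260.

4.6260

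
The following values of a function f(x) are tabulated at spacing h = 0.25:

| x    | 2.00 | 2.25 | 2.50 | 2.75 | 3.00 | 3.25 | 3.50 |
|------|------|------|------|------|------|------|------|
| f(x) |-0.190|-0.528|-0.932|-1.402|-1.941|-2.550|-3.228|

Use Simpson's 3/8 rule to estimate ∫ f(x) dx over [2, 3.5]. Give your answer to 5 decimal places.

h = 0.25, n = 6.
(3h/8)·[y₀ + 3y₁ + 3y₂ + 2y₃ + 3y₄ + 3y₅ + y₆] = 0.09375·(-24.075) = -2.25703.

-2.25703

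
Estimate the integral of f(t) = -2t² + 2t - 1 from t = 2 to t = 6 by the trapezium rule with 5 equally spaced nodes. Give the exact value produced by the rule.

h = (6 − 2)/4 = 1.
Nodes t₀,…,t₄ = 2, 3, 4, 5, 6.
f(t) = -2t² + 2t - 1: f₀=-5, f₁=-13, f₂=-25, f₃=-41, f₄=-61.
(h/2)·[f₀ + 2f₁ + 2f₂ + 2f₃ + f₄] = 0.5·(-224) = -112.

-112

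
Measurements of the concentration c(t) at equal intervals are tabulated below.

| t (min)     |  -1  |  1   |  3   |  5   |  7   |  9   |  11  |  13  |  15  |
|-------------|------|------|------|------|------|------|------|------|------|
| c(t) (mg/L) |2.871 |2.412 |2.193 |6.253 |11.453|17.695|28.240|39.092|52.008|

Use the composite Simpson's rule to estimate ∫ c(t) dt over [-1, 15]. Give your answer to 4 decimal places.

266.9727

h = 2, n = 8.
(h/3)·[y₀ + 4y₁ + 2y₂ + 4y₃ + 2y₄ + 4y₅ + 2y₆ + 4y₇ + y₈] = 0.666667·(400.459) = 266.9727.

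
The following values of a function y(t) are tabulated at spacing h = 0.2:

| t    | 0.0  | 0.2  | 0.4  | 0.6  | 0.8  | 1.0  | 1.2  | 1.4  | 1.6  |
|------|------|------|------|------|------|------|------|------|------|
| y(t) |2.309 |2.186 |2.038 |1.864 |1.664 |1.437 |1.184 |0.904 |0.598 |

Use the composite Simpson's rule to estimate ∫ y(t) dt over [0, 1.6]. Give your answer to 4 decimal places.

2.5495

h = 0.2, n = 8.
(h/3)·[y₀ + 4y₁ + 2y₂ + 4y₃ + 2y₄ + 4y₅ + 2y₆ + 4y₇ + y₈] = 0.066667·(38.243) = 2.5495.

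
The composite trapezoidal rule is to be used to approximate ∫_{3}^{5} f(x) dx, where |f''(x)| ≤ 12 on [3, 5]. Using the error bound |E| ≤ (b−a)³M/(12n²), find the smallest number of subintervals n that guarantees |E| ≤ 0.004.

Need 96/(12n²) ≤ 0.004.
n² ≥ 96/(12·0.004) = 2000 ⇒ n ≥ 44.7214, so the smallest n is 45.

45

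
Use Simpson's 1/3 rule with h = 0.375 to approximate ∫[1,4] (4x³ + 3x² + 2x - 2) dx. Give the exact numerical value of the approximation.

h = (4 − 1)/8 = 0.375.
Nodes x₀,…,x₈ = 1, 1.375, 1.75, 2.125, 2.5, 2.875, 3.25, 3.625, 4.
f(x) = 4x³ + 3x² + 2x - 2: f₀=7, f₁=16.8203125, f₂=32.125, f₃=54.1796875, f₄=84.25, f₅=123.6015625, f₆=173.5, f₇=235.2109375, f₈=310.
(h/3)·[f₀ + 4f₁ + 2f₂ + 4f₃ + 2f₄ + 4f₅ + 2f₆ + 4f₇ + f₈] = 0.125·(2616) = 327.

327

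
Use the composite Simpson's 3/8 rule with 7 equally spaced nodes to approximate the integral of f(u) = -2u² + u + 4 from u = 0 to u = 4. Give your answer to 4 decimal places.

-18.6667

h = (4 − 0)/6 = 0.666667.
Nodes u₀,…,u₆ = 0, 0.666667, 1.333333, 2, 2.666667, 3.333333, 4.
f(u) = -2u² + u + 4: f₀=4, f₁=3.777778, f₂=1.777778, f₃=-2, f₄=-7.555556, f₅=-14.888889, f₆=-24.
(3h/8)·[f₀ + 3f₁ + 3f₂ + 2f₃ + 3f₄ + 3f₅ + f₆] = 0.25·(-74.666667) = -18.6667.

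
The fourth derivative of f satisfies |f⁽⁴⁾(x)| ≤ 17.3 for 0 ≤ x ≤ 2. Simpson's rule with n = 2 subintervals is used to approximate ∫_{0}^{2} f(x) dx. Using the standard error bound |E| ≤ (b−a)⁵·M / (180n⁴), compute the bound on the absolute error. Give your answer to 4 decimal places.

|E| ≤ (2)⁵·17.3 / (180·2⁴) = 553.6/2880 = 0.1922.

0.1922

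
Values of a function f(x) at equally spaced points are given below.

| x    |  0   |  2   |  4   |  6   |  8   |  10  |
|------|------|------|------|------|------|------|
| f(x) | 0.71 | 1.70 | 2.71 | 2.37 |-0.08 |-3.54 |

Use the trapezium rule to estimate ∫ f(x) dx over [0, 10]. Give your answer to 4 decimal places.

h = 2, n = 5.
(h/2)·[y₀ + 2y₁ + 2y₂ + 2y₃ + 2y₄ + y₅] = 1·(10.57) = 10.5700.

10.5700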